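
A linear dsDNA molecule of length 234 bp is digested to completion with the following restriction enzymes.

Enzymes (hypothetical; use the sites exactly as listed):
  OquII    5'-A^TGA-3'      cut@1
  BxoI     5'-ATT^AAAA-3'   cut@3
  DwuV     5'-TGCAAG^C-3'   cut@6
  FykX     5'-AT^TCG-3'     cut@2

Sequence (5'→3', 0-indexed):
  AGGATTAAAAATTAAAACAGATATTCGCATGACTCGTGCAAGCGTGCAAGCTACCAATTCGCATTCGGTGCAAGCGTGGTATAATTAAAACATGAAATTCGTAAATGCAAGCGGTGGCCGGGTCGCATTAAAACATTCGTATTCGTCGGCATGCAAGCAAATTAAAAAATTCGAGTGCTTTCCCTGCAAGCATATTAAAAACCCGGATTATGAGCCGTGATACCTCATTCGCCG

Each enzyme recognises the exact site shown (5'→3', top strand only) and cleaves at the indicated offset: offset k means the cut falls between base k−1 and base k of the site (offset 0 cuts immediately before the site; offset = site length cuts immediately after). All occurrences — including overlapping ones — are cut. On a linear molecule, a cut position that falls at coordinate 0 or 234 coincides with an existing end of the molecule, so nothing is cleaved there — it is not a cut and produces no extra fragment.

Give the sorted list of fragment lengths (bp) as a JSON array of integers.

Per-enzyme occurrences:
  OquII (ATGA, off=1): starts [28, 91, 209] → cuts [29, 92, 210]
  BxoI (ATTAAAA, off=3): starts [3, 10, 83, 126, 160, 193] → cuts [6, 13, 86, 129, 163, 196]
  DwuV (TGCAAGC, off=6): starts [36, 44, 68, 105, 151, 184] → cuts [42, 50, 74, 111, 157, 190]
  FykX (ATTCG, off=2): starts [22, 56, 62, 96, 134, 140, 168, 226] → cuts [24, 58, 64, 98, 136, 142, 170, 228]

All cut coordinates (distinct, sorted): [6, 13, 24, 29, 42, 50, 58, 64, 74, 86, 92, 98, 111, 129, 136, 142, 157, 163, 170, 190, 196, 210, 228]

Fragment lengths:
  [0,6): 6 bp
  [6,13): 7 bp
  [13,24): 11 bp
  [24,29): 5 bp
  [29,42): 13 bp
  [42,50): 8 bp
  [50,58): 8 bp
  [58,64): 6 bp
  [64,74): 10 bp
  [74,86): 12 bp
  [86,92): 6 bp
  [92,98): 6 bp
  [98,111): 13 bp
  [111,129): 18 bp
  [129,136): 7 bp
  [136,142): 6 bp
  [142,157): 15 bp
  [157,163): 6 bp
  [163,170): 7 bp
  [170,190): 20 bp
  [190,196): 6 bp
  [196,210): 14 bp
  [210,228): 18 bp
  [228,234): 6 bp

[5,6,6,6,6,6,6,6,6,7,7,7,8,8,10,11,12,13,13,14,15,18,18,20]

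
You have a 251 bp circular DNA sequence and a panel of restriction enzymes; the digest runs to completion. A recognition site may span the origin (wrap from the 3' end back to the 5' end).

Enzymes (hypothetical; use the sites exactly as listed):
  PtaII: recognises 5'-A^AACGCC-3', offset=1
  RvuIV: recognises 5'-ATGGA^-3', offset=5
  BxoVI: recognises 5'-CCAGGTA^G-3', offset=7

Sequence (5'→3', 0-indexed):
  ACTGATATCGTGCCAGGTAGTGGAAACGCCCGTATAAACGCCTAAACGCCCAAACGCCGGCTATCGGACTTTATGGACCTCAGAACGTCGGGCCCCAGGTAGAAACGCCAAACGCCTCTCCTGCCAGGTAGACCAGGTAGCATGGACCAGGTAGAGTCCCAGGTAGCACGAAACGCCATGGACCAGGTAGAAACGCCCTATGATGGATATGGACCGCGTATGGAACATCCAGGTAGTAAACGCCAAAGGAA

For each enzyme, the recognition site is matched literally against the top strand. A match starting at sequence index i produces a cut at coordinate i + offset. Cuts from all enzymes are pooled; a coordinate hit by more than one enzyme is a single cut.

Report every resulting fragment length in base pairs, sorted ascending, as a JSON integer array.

Site scan:
  PtaII (AAACGCC, off=1): starts [23, 35, 43, 51, 102, 109, 170, 190, 237] → cuts [24, 36, 44, 52, 103, 110, 171, 191, 238]
  RvuIV (ATGGA, off=5): starts [72, 141, 177, 202, 208, 219] → cuts [77, 146, 182, 207, 213, 224]
  BxoVI (CCAGGTAG, off=7): starts [12, 94, 123, 132, 146, 158, 182, 228] → cuts [19, 101, 130, 139, 153, 165, 189, 235]

All cut coordinates (distinct, sorted): [19, 24, 36, 44, 52, 77, 101, 103, 110, 130, 139, 146, 153, 165, 171, 182, 189, 191, 207, 213, 224, 235, 238]

Fragment lengths:
  19→24: 5 bp
  24→36: 12 bp
  36→44: 8 bp
  44→52: 8 bp
  52→77: 25 bp
  77→101: 24 bp
  101→103: 2 bp
  103→110: 7 bp
  110→130: 20 bp
  130→139: 9 bp
  139→146: 7 bp
  146→153: 7 bp
  153→165: 12 bp
  165→171: 6 bp
  171→182: 11 bp
  182→189: 7 bp
  189→191: 2 bp
  191→207: 16 bp
  207→213: 6 bp
  213→224: 11 bp
  224→235: 11 bp
  235→238: 3 bp
  238→19 (wrap): 251-238+19 = 32 bp

[2,2,3,5,6,6,7,7,7,7,8,8,9,11,11,11,12,12,16,20,24,25,32]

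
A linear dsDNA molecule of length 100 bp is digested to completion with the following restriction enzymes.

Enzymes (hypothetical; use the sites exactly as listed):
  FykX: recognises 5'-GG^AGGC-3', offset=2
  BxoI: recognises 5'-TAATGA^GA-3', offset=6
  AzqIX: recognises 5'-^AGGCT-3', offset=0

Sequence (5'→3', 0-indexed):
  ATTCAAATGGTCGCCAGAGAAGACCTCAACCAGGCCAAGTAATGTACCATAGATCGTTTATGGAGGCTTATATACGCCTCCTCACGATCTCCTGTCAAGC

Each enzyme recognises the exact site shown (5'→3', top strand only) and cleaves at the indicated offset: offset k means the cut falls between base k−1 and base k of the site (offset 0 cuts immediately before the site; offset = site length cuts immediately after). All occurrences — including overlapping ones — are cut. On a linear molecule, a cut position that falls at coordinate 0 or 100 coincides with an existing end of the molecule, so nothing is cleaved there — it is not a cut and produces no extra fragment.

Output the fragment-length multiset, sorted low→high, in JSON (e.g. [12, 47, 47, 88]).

[37,63]

Per-enzyme occurrences:
  FykX (GGAGGC, off=2): starts [61] → cuts [63]
  BxoI (TAATGAGA, off=6): no sites
  AzqIX (AGGCT, off=0): starts [63] → cuts [63]

All cut coordinates (distinct, sorted): [63]

Fragments:
  [0,63): 63 bp
  [63,100): 37 bp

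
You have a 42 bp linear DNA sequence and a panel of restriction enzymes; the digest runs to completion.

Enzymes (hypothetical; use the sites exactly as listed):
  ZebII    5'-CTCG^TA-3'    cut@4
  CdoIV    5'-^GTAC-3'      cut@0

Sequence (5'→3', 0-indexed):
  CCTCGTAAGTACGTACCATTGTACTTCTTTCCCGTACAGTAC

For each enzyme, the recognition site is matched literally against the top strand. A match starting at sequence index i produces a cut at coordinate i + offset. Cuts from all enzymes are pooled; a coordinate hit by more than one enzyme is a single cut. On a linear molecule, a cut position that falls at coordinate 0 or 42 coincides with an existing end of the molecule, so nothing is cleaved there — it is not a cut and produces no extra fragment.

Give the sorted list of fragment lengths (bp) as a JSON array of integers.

Per-enzyme occurrences:
  ZebII CTCGTA/4: at [1] ⇒ [5]
  CdoIV GTAC/0: at [8, 12, 20, 33, 38] ⇒ [8, 12, 20, 33, 38]

All cut coordinates (distinct, sorted): [5, 8, 12, 20, 33, 38]

Fragments:
  [0,5): 5 bp
  [5,8): 3 bp
  [8,12): 4 bp
  [12,20): 8 bp
  [20,33): 13 bp
  [33,38): 5 bp
  [38,42): 4 bp

[3,4,4,5,5,8,13]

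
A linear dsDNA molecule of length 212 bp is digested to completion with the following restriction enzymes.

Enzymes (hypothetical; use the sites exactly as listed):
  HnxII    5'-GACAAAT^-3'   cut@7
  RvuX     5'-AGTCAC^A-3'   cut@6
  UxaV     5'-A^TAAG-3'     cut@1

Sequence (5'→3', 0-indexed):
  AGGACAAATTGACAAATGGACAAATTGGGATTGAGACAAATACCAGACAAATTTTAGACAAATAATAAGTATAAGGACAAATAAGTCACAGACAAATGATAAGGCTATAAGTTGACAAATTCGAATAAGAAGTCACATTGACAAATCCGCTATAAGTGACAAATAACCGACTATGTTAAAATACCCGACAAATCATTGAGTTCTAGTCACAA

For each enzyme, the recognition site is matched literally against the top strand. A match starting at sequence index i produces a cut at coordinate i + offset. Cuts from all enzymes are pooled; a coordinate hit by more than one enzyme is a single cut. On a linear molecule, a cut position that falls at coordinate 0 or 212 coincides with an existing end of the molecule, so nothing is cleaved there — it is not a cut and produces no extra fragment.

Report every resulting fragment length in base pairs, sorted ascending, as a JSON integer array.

[1,2,2,2,5,6,6,7,8,8,8,8,9,10,10,11,11,11,12,13,16,17,29]

Scan for sites:
  HnxII (GACAAAT, off=7): starts [2, 10, 18, 34, 45, 56, 75, 90, 113, 139, 157, 186] → cuts [9, 17, 25, 41, 52, 63, 82, 97, 120, 146, 164, 193]
  RvuX (AGTCACA, off=6): starts [83, 130, 204] → cuts [89, 136, 210]
  UxaV (ATAAG, off=1): starts [64, 70, 80, 98, 106, 124, 151] → cuts [65, 71, 81, 99, 107, 125, 152]

Pooled cuts: [9, 17, 25, 41, 52, 63, 65, 71, 81, 82, 89, 97, 99, 107, 120, 125, 136, 146, 152, 164, 193, 210]

Fragment lengths:
  [0,9): 9 bp
  [9,17): 8 bp
  [17,25): 8 bp
  [25,41): 16 bp
  [41,52): 11 bp
  [52,63): 11 bp
  [63,65): 2 bp
  [65,71): 6 bp
  [71,81): 10 bp
  [81,82): 1 bp
  [82,89): 7 bp
  [89,97): 8 bp
  [97,99): 2 bp
  [99,107): 8 bp
  [107,120): 13 bp
  [120,125): 5 bp
  [125,136): 11 bp
  [136,146): 10 bp
  [146,152): 6 bp
  [152,164): 12 bp
  [164,193): 29 bp
  [193,210): 17 bp
  [210,212): 2 bp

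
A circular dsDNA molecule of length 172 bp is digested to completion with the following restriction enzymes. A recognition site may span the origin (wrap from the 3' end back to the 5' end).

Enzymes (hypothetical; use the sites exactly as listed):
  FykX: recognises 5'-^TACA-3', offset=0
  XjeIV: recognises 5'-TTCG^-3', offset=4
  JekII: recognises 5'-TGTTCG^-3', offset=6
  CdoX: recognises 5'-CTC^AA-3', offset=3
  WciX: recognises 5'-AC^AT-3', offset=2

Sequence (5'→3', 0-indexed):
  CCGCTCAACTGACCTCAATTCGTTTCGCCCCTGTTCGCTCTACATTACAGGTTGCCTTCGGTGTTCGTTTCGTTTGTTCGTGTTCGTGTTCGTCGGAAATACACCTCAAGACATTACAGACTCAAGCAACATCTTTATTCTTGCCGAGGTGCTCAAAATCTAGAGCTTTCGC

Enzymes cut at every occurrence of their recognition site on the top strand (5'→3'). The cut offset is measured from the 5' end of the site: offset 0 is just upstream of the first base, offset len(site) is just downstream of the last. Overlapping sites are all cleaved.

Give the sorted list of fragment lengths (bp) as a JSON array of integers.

Scan for sites:
  FykX (TACA, off=0): starts [40, 45, 99, 114] → cuts [40, 45, 99, 114]
  XjeIV (TTCG, off=4): starts [18, 23, 33, 56, 63, 68, 76, 82, 88, 167] → cuts [22, 27, 37, 60, 67, 72, 80, 86, 92, 171]
  JekII (TGTTCG, off=6): starts [31, 61, 74, 80, 86] → cuts [37, 67, 80, 86, 92]
  CdoX (CTCAA, off=3): starts [3, 13, 104, 120, 151] → cuts [6, 16, 107, 123, 154]
  WciX (ACAT, off=2): starts [41, 110, 128] → cuts [43, 112, 130]

All cut coordinates (distinct, sorted): [6, 16, 22, 27, 37, 40, 43, 45, 60, 67, 72, 80, 86, 92, 99, 107, 112, 114, 123, 130, 154, 171]

Fragment lengths:
  6→16: 10 bp
  16→22: 6 bp
  22→27: 5 bp
  27→37: 10 bp
  37→40: 3 bp
  40→43: 3 bp
  43→45: 2 bp
  45→60: 15 bp
  60→67: 7 bp
  67→72: 5 bp
  72→80: 8 bp
  80→86: 6 bp
  86→92: 6 bp
  92→99: 7 bp
  99→107: 8 bp
  107→112: 5 bp
  112→114: 2 bp
  114→123: 9 bp
  123→130: 7 bp
  130→154: 24 bp
  154→171: 17 bp
  171→6 (wrap): 172-171+6 = 7 bp

[2,2,3,3,5,5,5,6,6,6,7,7,7,7,8,8,9,10,10,15,17,24]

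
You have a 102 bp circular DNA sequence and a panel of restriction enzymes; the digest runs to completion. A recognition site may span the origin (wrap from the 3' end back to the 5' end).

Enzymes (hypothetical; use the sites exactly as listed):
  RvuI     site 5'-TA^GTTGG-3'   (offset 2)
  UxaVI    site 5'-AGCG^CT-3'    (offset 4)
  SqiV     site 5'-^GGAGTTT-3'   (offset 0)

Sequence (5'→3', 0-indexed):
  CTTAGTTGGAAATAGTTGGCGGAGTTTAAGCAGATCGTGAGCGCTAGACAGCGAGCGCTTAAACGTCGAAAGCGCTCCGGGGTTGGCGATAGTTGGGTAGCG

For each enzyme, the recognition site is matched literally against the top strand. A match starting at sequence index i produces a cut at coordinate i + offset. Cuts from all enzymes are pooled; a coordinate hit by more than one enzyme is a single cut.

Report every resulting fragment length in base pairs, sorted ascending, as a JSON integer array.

Site scan:
  RvuI (TAGTTGG, off=2): starts [2, 12, 89] → cuts [4, 14, 91]
  UxaVI (AGCGCT, off=4): starts [39, 53, 70, 98] → cuts [0, 43, 57, 74]
  SqiV (GGAGTTT, off=0): starts [20] → cuts [20]

Pooled cuts: [0, 4, 14, 20, 43, 57, 74, 91]

Fragments:
  0→4: 4 bp
  4→14: 10 bp
  14→20: 6 bp
  20→43: 23 bp
  43→57: 14 bp
  57→74: 17 bp
  74→91: 17 bp
  91→0 (wrap): 102-91+0 = 11 bp

[4,6,10,11,14,17,17,23]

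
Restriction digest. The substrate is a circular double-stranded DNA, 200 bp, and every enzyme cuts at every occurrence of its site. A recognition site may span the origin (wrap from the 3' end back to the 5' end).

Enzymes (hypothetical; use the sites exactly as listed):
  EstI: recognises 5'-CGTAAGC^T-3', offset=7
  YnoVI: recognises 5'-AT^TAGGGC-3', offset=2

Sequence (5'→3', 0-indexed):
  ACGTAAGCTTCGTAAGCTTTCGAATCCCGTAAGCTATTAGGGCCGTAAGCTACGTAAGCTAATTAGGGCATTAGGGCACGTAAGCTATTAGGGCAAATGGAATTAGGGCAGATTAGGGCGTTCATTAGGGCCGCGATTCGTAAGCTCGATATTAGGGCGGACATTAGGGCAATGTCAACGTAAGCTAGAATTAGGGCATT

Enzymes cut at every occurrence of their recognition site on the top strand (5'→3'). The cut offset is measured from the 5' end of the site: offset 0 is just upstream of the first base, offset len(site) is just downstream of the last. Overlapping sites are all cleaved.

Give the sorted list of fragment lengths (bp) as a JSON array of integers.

Scan for sites:
  EstI (CGTAAGCT, off=7): starts [1, 10, 27, 43, 52, 78, 138, 178] → cuts [8, 17, 34, 50, 59, 85, 145, 185]
  YnoVI (ATTAGGGC, off=2): starts [35, 61, 69, 86, 101, 111, 123, 150, 162, 189] → cuts [37, 63, 71, 88, 103, 113, 125, 152, 164, 191]

Pooled cuts: [8, 17, 34, 37, 50, 59, 63, 71, 85, 88, 103, 113, 125, 145, 152, 164, 185, 191]

Fragments:
  8→17: 9 bp
  17→34: 17 bp
  34→37: 3 bp
  37→50: 13 bp
  50→59: 9 bp
  59→63: 4 bp
  63→71: 8 bp
  71→85: 14 bp
  85→88: 3 bp
  88→103: 15 bp
  103→113: 10 bp
  113→125: 12 bp
  125→145: 20 bp
  145→152: 7 bp
  152→164: 12 bp
  164→185: 21 bp
  185→191: 6 bp
  191→8 (wrap): 200-191+8 = 17 bp

[3,3,4,6,7,8,9,9,10,12,12,13,14,15,17,17,20,21]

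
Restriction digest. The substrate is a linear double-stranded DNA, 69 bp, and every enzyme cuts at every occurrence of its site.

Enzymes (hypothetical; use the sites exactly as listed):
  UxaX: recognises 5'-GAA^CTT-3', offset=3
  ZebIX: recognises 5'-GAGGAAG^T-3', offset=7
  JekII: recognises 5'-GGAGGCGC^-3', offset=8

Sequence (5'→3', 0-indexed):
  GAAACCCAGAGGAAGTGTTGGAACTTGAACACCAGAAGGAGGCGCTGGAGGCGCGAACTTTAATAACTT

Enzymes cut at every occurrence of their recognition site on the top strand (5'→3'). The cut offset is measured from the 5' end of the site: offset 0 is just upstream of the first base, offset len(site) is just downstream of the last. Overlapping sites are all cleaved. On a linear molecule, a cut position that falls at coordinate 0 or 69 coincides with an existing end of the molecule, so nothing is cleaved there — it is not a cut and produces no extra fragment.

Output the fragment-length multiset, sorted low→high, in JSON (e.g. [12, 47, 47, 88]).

Scan for sites:
  UxaX GAACTT/3: at [20, 54] ⇒ [23, 57]
  ZebIX GAGGAAGT/7: at [8] ⇒ [15]
  JekII GGAGGCGC/8: at [37, 46] ⇒ [45, 54]

All cut coordinates (distinct, sorted): [15, 23, 45, 54, 57]

Fragments:
  [0,15): 15 bp
  [15,23): 8 bp
  [23,45): 22 bp
  [45,54): 9 bp
  [54,57): 3 bp
  [57,69): 12 bp

[3,8,9,12,15,22]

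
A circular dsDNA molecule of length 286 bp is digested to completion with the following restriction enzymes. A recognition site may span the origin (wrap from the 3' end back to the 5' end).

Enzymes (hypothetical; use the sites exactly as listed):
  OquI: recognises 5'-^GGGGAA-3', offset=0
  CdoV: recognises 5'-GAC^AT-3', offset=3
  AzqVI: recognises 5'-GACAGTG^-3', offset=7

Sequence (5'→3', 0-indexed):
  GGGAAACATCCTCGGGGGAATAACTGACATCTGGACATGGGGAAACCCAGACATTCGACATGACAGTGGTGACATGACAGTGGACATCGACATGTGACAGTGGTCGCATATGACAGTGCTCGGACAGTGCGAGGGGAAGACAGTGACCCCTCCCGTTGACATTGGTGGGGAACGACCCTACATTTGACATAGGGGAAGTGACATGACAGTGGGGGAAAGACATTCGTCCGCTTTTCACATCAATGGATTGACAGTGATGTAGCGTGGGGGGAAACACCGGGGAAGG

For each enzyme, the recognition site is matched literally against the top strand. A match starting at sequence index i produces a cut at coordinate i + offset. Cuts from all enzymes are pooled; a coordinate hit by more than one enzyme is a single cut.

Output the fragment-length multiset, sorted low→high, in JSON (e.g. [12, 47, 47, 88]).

[2,3,3,3,5,6,6,7,7,8,9,9,9,10,11,11,11,11,11,13,14,14,15,15,16,22,35]

Per-enzyme occurrences:
  OquI GGGGAA/0: at [14, 38, 132, 166, 191, 211, 267, 278, 285] ⇒ [14, 38, 132, 166, 191, 211, 267, 278, 285]
  CdoV GACAT/3: at [25, 33, 49, 56, 70, 82, 88, 157, 185, 199, 218] ⇒ [28, 36, 52, 59, 73, 85, 91, 160, 188, 202, 221]
  AzqVI GACAGTG/7: at [61, 75, 95, 111, 122, 138, 204, 249] ⇒ [68, 82, 102, 118, 129, 145, 211, 256]

Pooled cuts: [14, 28, 36, 38, 52, 59, 68, 73, 82, 85, 91, 102, 118, 129, 132, 145, 160, 166, 188, 191, 202, 211, 221, 256, 267, 278, 285]

Fragment lengths:
  14→28: 14 bp
  28→36: 8 bp
  36→38: 2 bp
  38→52: 14 bp
  52→59: 7 bp
  59→68: 9 bp
  68→73: 5 bp
  73→82: 9 bp
  82→85: 3 bp
  85→91: 6 bp
  91→102: 11 bp
  102→118: 16 bp
  118→129: 11 bp
  129→132: 3 bp
  132→145: 13 bp
  145→160: 15 bp
  160→166: 6 bp
  166→188: 22 bp
  188→191: 3 bp
  191→202: 11 bp
  202→211: 9 bp
  211→221: 10 bp
  221→256: 35 bp
  256→267: 11 bp
  267→278: 11 bp
  278→285: 7 bp
  285→14 (wrap): 286-285+14 = 15 bp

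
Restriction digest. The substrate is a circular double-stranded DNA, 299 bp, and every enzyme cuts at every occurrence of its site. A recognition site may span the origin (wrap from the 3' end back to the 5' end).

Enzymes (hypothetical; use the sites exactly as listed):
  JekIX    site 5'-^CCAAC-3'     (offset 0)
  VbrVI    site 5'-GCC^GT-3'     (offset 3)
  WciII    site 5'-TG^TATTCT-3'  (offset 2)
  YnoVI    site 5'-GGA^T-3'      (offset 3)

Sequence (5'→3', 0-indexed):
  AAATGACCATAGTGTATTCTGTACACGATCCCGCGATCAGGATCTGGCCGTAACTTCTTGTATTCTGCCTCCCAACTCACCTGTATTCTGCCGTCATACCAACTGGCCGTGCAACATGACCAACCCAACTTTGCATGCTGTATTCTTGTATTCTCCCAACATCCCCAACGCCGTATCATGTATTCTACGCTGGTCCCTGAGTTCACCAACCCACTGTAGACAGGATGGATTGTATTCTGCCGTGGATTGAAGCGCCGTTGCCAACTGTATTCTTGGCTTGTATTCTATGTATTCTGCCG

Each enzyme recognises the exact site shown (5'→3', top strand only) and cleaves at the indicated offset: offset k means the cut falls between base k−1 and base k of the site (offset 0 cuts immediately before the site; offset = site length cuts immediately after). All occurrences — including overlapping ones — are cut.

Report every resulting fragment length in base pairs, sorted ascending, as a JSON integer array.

[3,4,4,5,5,6,7,7,7,8,8,8,9,9,9,9,10,10,11,11,11,12,13,16,20,24,25,28]

Scan for sites:
  JekIX (CCAAC, off=0): starts [71, 98, 119, 124, 155, 164, 205, 260] → cuts [71, 98, 119, 124, 155, 164, 205, 260]
  VbrVI (GCCGT, off=3): starts [46, 89, 105, 169, 238, 253] → cuts [49, 92, 108, 172, 241, 256]
  WciII (TGTATTCT, off=2): starts [12, 58, 81, 138, 146, 178, 230, 265, 278, 287] → cuts [14, 60, 83, 140, 148, 180, 232, 267, 280, 289]
  YnoVI (GGAT, off=3): starts [39, 222, 226, 243] → cuts [42, 225, 229, 246]

Pooled cuts: [14, 42, 49, 60, 71, 83, 92, 98, 108, 119, 124, 140, 148, 155, 164, 172, 180, 205, 225, 229, 232, 241, 246, 256, 260, 267, 280, 289]

Fragments:
  14→42: 28 bp
  42→49: 7 bp
  49→60: 11 bp
  60→71: 11 bp
  71→83: 12 bp
  83→92: 9 bp
  92→98: 6 bp
  98→108: 10 bp
  108→119: 11 bp
  119→124: 5 bp
  124→140: 16 bp
  140→148: 8 bp
  148→155: 7 bp
  155→164: 9 bp
  164→172: 8 bp
  172→180: 8 bp
  180→205: 25 bp
  205→225: 20 bp
  225→229: 4 bp
  229→232: 3 bp
  232→241: 9 bp
  241→246: 5 bp
  246→256: 10 bp
  256→260: 4 bp
  260→267: 7 bp
  267→280: 13 bp
  280→289: 9 bp
  289→14 (wrap): 299-289+14 = 24 bp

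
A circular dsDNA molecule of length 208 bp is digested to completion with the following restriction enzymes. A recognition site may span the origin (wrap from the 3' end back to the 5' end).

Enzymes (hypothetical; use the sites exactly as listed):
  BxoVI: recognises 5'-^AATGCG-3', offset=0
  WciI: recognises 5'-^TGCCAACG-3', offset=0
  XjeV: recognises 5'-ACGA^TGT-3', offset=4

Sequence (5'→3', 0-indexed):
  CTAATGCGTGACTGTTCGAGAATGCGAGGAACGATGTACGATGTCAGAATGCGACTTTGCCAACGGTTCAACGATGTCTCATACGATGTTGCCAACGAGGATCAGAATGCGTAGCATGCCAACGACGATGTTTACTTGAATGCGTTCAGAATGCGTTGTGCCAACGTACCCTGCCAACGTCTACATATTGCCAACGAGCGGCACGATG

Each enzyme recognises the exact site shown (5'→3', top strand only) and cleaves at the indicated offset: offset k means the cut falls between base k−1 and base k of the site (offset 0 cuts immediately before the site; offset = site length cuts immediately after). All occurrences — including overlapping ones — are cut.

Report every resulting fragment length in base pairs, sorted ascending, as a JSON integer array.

[3,6,7,9,10,10,11,11,12,12,13,14,16,17,17,18,22]

Site scan:
  BxoVI AATGCG/0: at [2, 20, 47, 105, 138, 149] ⇒ [2, 20, 47, 105, 138, 149]
  WciI TGCCAACG/0: at [57, 89, 116, 158, 171, 188] ⇒ [57, 89, 116, 158, 171, 188]
  XjeV ACGATGT/4: at [30, 37, 70, 82, 124] ⇒ [34, 41, 74, 86, 128]

All cut coordinates (distinct, sorted): [2, 20, 34, 41, 47, 57, 74, 86, 89, 105, 116, 128, 138, 149, 158, 171, 188]

Fragment lengths:
  2→20: 18 bp
  20→34: 14 bp
  34→41: 7 bp
  41→47: 6 bp
  47→57: 10 bp
  57→74: 17 bp
  74→86: 12 bp
  86→89: 3 bp
  89→105: 16 bp
  105→116: 11 bp
  116→128: 12 bp
  128→138: 10 bp
  138→149: 11 bp
  149→158: 9 bp
  158→171: 13 bp
  171→188: 17 bp
  188→2 (wrap): 208-188+2 = 22 bp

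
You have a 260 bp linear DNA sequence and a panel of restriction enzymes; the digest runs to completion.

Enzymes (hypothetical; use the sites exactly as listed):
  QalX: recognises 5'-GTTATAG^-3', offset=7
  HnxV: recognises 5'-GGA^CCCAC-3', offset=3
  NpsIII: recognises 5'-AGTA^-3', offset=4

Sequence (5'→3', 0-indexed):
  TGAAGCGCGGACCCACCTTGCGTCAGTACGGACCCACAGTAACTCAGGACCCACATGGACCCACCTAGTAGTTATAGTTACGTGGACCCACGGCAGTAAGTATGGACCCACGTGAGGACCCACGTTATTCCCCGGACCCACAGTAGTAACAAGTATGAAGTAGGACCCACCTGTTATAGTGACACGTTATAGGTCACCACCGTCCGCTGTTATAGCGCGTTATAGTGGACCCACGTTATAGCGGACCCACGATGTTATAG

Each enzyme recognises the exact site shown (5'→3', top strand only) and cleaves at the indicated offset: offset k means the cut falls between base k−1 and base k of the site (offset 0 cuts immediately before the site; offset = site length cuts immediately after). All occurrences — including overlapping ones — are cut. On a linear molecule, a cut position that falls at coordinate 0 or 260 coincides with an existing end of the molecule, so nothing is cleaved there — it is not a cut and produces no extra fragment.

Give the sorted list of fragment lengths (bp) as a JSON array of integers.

[3,3,4,4,4,4,4,7,7,7,8,9,9,9,10,10,11,11,12,12,12,13,14,15,17,18,23]

Site scan:
  QalX GTTATAG/7: at [70, 172, 185, 208, 218, 234, 253] ⇒ [77, 179, 192, 215, 225, 241] (position 260 is a terminus of the linear molecule — no cut)
  HnxV GGACCCAC/3: at [8, 29, 46, 56, 83, 103, 115, 133, 162, 226, 242] ⇒ [11, 32, 49, 59, 86, 106, 118, 136, 165, 229, 245]
  NpsIII AGTA/4: at [24, 37, 66, 94, 98, 141, 144, 151, 158] ⇒ [28, 41, 70, 98, 102, 145, 148, 155, 162]

Pooled cuts: [11, 28, 32, 41, 49, 59, 70, 77, 86, 98, 102, 106, 118, 136, 145, 148, 155, 162, 165, 179, 192, 215, 225, 229, 241, 245]

Fragment lengths:
  [0,11): 11 bp
  [11,28): 17 bp
  [28,32): 4 bp
  [32,41): 9 bp
  [41,49): 8 bp
  [49,59): 10 bp
  [59,70): 11 bp
  [70,77): 7 bp
  [77,86): 9 bp
  [86,98): 12 bp
  [98,102): 4 bp
  [102,106): 4 bp
  [106,118): 12 bp
  [118,136): 18 bp
  [136,145): 9 bp
  [145,148): 3 bp
  [148,155): 7 bp
  [155,162): 7 bp
  [162,165): 3 bp
  [165,179): 14 bp
  [179,192): 13 bp
  [192,215): 23 bp
  [215,225): 10 bp
  [225,229): 4 bp
  [229,241): 12 bp
  [241,245): 4 bp
  [245,260): 15 bp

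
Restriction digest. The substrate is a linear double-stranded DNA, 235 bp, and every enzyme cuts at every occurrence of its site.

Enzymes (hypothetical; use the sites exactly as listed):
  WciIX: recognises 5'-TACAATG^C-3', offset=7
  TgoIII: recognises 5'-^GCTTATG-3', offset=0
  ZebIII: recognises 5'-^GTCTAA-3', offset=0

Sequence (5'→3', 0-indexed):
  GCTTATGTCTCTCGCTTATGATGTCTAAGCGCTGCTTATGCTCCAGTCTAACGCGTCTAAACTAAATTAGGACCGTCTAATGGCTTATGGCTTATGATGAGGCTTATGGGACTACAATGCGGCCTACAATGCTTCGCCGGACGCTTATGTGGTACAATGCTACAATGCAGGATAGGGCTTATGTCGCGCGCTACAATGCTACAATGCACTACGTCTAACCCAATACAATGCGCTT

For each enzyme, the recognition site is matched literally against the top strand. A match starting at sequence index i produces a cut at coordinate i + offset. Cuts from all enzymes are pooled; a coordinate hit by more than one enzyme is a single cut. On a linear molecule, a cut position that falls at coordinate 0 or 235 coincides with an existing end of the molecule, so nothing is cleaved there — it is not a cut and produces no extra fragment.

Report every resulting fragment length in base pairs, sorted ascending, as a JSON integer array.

[5,6,7,8,8,8,9,9,9,11,11,12,12,12,13,17,18,18,20,22]

Scan for sites:
  WciIX TACAATGC/7: at [112, 124, 152, 160, 191, 199, 223] ⇒ [119, 131, 159, 167, 198, 206, 230]
  TgoIII GCTTATG/0: at [0, 13, 33, 82, 89, 101, 142, 176] ⇒ [13, 33, 82, 89, 101, 142, 176] (position 0 is a terminus of the linear molecule — no cut)
  ZebIII GTCTAA/0: at [22, 45, 54, 74, 212] ⇒ [22, 45, 54, 74, 212]

Pooled cuts: [13, 22, 33, 45, 54, 74, 82, 89, 101, 119, 131, 142, 159, 167, 176, 198, 206, 212, 230]

Fragment lengths:
  [0,13): 13 bp
  [13,22): 9 bp
  [22,33): 11 bp
  [33,45): 12 bp
  [45,54): 9 bp
  [54,74): 20 bp
  [74,82): 8 bp
  [82,89): 7 bp
  [89,101): 12 bp
  [101,119): 18 bp
  [119,131): 12 bp
  [131,142): 11 bp
  [142,159): 17 bp
  [159,167): 8 bp
  [167,176): 9 bp
  [176,198): 22 bp
  [198,206): 8 bp
  [206,212): 6 bp
  [212,230): 18 bp
  [230,235): 5 bp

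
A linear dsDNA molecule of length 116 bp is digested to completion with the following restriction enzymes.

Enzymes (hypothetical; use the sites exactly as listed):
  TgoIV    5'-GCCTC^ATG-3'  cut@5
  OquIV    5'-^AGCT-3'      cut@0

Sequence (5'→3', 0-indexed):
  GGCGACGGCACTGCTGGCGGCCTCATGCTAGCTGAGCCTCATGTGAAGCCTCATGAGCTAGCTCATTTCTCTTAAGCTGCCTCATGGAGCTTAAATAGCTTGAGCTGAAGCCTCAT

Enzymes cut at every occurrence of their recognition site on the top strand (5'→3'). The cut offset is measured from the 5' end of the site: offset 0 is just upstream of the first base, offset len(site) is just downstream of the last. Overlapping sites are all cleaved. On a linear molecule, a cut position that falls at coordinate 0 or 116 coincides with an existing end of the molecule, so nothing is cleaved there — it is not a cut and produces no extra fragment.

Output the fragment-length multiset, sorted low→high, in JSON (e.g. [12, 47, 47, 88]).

Per-enzyme occurrences:
  TgoIV GCCTCATG/5: at [19, 35, 47, 78] ⇒ [24, 40, 52, 83]
  OquIV AGCT/0: at [29, 55, 59, 74, 87, 96, 102] ⇒ [29, 55, 59, 74, 87, 96, 102]

All cut coordinates (distinct, sorted): [24, 29, 40, 52, 55, 59, 74, 83, 87, 96, 102]

Fragments:
  [0,24): 24 bp
  [24,29): 5 bp
  [29,40): 11 bp
  [40,52): 12 bp
  [52,55): 3 bp
  [55,59): 4 bp
  [59,74): 15 bp
  [74,83): 9 bp
  [83,87): 4 bp
  [87,96): 9 bp
  [96,102): 6 bp
  [102,116): 14 bp

[3,4,4,5,6,9,9,11,12,14,15,24]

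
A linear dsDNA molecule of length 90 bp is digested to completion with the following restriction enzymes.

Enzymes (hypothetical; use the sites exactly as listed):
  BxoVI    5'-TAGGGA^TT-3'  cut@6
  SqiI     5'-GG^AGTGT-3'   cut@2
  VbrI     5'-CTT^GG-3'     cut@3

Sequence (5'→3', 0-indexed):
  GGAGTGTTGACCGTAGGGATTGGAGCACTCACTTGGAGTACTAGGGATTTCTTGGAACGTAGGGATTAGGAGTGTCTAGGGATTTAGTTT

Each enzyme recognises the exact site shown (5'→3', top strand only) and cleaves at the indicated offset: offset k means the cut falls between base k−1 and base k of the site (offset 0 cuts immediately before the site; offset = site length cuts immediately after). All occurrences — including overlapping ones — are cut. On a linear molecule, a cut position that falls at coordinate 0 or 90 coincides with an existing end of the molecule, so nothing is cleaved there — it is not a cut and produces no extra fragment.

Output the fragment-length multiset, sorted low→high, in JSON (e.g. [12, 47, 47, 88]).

[2,5,6,8,12,12,13,15,17]

Per-enzyme occurrences:
  BxoVI TAGGGATT/6: at [13, 41, 59, 76] ⇒ [19, 47, 65, 82]
  SqiI GGAGTGT/2: at [0, 68] ⇒ [2, 70]
  VbrI CTTGG/3: at [31, 50] ⇒ [34, 53]

All cut coordinates (distinct, sorted): [2, 19, 34, 47, 53, 65, 70, 82]

Fragments:
  [0,2): 2 bp
  [2,19): 17 bp
  [19,34): 15 bp
  [34,47): 13 bp
  [47,53): 6 bp
  [53,65): 12 bp
  [65,70): 5 bp
  [70,82): 12 bp
  [82,90): 8 bp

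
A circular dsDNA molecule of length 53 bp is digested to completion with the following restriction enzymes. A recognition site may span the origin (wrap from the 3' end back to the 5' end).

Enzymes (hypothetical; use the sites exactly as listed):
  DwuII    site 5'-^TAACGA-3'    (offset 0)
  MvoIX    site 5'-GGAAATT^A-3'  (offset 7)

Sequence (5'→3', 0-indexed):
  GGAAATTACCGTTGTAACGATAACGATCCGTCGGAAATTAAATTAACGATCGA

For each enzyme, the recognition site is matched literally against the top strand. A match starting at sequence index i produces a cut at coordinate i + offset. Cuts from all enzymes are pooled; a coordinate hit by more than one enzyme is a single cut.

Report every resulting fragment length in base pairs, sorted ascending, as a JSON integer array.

Scan for sites:
  DwuII (TAACGA, off=0): starts [14, 20, 43] → cuts [14, 20, 43]
  MvoIX (GGAAATTA, off=7): starts [0, 32] → cuts [7, 39]

All cut coordinates (distinct, sorted): [7, 14, 20, 39, 43]

Fragments:
  7→14: 7 bp
  14→20: 6 bp
  20→39: 19 bp
  39→43: 4 bp
  43→7 (wrap): 53-43+7 = 17 bp

[4,6,7,17,19]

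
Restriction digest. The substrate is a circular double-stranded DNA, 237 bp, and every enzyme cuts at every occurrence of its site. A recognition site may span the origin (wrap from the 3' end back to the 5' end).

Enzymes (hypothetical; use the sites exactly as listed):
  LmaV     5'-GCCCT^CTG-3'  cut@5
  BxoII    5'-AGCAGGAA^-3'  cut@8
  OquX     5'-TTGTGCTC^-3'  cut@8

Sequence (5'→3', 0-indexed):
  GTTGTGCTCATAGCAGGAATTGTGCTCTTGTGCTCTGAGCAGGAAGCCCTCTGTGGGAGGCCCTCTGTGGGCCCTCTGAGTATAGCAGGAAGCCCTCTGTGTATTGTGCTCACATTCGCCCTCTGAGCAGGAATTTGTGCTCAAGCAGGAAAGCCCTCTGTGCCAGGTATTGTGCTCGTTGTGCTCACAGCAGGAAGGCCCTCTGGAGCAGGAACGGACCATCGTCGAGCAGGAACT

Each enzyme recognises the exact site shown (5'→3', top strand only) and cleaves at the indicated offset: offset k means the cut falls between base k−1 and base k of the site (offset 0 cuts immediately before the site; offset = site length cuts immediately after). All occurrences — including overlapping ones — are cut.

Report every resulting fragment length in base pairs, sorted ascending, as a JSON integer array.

Site scan:
  LmaV GCCCTCTG/5: at [45, 59, 70, 91, 117, 152, 197] ⇒ [50, 64, 75, 96, 122, 157, 202]
  BxoII AGCAGGAA/8: at [11, 37, 83, 125, 143, 188, 206, 227] ⇒ [19, 45, 91, 133, 151, 196, 214, 235]
  OquX TTGTGCTC/8: at [1, 19, 27, 103, 134, 169, 178] ⇒ [9, 27, 35, 111, 142, 177, 186]

All cut coordinates (distinct, sorted): [9, 19, 27, 35, 45, 50, 64, 75, 91, 96, 111, 122, 133, 142, 151, 157, 177, 186, 196, 202, 214, 235]

Fragment lengths:
  9→19: 10 bp
  19→27: 8 bp
  27→35: 8 bp
  35→45: 10 bp
  45→50: 5 bp
  50→64: 14 bp
  64→75: 11 bp
  75→91: 16 bp
  91→96: 5 bp
  96→111: 15 bp
  111→122: 11 bp
  122→133: 11 bp
  133→142: 9 bp
  142→151: 9 bp
  151→157: 6 bp
  157→177: 20 bp
  177→186: 9 bp
  186→196: 10 bp
  196→202: 6 bp
  202→214: 12 bp
  214→235: 21 bp
  235→9 (wrap): 237-235+9 = 11 bp

[5,5,6,6,8,8,9,9,9,10,10,10,11,11,11,11,12,14,15,16,20,21]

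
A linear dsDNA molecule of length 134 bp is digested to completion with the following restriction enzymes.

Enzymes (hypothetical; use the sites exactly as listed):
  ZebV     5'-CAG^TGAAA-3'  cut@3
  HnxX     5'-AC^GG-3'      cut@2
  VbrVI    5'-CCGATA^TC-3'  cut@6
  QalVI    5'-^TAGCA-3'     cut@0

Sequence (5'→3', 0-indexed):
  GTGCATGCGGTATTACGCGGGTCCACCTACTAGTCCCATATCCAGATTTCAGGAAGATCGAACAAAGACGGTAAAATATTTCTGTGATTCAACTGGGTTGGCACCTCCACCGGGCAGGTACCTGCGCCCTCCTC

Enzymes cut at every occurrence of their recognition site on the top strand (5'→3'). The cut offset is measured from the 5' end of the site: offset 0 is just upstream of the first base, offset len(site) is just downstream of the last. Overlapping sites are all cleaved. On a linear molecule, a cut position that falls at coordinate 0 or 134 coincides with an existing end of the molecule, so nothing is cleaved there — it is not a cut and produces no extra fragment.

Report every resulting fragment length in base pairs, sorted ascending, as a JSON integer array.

[65,69]

Per-enzyme occurrences:
  ZebV (CAGTGAAA, off=3): no sites
  HnxX ACGG/2: at [67] ⇒ [69]
  VbrVI (CCGATATC, off=6): no sites
  QalVI (TAGCA, off=0): no sites

Pooled cuts: [69]

Fragment lengths:
  [0,69): 69 bp
  [69,134): 65 bp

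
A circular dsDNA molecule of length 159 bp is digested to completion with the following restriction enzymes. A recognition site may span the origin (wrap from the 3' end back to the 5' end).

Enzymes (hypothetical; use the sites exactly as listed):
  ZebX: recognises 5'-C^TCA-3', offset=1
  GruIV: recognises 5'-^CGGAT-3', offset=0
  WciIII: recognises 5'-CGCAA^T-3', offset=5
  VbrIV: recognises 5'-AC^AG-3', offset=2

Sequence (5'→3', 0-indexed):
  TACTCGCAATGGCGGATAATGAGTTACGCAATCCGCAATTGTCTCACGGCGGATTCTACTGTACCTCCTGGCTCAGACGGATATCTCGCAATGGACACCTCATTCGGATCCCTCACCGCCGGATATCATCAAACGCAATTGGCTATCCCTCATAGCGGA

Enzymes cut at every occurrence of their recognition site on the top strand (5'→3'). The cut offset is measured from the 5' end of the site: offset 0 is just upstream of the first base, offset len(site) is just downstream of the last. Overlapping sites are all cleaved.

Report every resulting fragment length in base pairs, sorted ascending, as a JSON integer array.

Scan for sites:
  ZebX (CTCA, off=1): starts [42, 71, 98, 111, 148] → cuts [43, 72, 99, 112, 149]
  GruIV (CGGAT, off=0): starts [12, 49, 77, 104, 119, 155] → cuts [12, 49, 77, 104, 119, 155]
  WciIII (CGCAAT, off=5): starts [4, 26, 33, 86, 133] → cuts [9, 31, 38, 91, 138]
  VbrIV (ACAG, off=2): no sites

All cut coordinates (distinct, sorted): [9, 12, 31, 38, 43, 49, 72, 77, 91, 99, 104, 112, 119, 138, 149, 155]

Fragments:
  9→12: 3 bp
  12→31: 19 bp
  31→38: 7 bp
  38→43: 5 bp
  43→49: 6 bp
  49→72: 23 bp
  72→77: 5 bp
  77→91: 14 bp
  91→99: 8 bp
  99→104: 5 bp
  104→112: 8 bp
  112→119: 7 bp
  119→138: 19 bp
  138→149: 11 bp
  149→155: 6 bp
  155→9 (wrap): 159-155+9 = 13 bp

[3,5,5,5,6,6,7,7,8,8,11,13,14,19,19,23]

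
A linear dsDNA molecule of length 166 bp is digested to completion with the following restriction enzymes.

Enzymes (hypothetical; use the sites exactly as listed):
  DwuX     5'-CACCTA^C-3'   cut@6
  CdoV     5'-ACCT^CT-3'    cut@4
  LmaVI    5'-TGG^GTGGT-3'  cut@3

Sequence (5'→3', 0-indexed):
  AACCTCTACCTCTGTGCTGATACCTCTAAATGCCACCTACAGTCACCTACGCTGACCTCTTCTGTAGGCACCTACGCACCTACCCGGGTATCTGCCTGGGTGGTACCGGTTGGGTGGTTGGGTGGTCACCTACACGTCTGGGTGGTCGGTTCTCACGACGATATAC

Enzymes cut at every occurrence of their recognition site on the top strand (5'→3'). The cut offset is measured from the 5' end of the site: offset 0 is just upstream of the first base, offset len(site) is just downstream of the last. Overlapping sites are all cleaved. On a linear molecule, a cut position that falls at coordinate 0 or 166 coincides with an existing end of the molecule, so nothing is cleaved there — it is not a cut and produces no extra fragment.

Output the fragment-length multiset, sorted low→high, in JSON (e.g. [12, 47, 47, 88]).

[5,6,8,8,9,9,10,11,14,14,14,16,17,25]

Per-enzyme occurrences:
  DwuX CACCTAC/6: at [33, 43, 68, 76, 126] ⇒ [39, 49, 74, 82, 132]
  CdoV ACCTCT/4: at [1, 7, 21, 54] ⇒ [5, 11, 25, 58]
  LmaVI TGGGTGGT/3: at [96, 110, 118, 138] ⇒ [99, 113, 121, 141]

Pooled cuts: [5, 11, 25, 39, 49, 58, 74, 82, 99, 113, 121, 132, 141]

Fragment lengths:
  [0,5): 5 bp
  [5,11): 6 bp
  [11,25): 14 bp
  [25,39): 14 bp
  [39,49): 10 bp
  [49,58): 9 bp
  [58,74): 16 bp
  [74,82): 8 bp
  [82,99): 17 bp
  [99,113): 14 bp
  [113,121): 8 bp
  [121,132): 11 bp
  [132,141): 9 bp
  [141,166): 25 bp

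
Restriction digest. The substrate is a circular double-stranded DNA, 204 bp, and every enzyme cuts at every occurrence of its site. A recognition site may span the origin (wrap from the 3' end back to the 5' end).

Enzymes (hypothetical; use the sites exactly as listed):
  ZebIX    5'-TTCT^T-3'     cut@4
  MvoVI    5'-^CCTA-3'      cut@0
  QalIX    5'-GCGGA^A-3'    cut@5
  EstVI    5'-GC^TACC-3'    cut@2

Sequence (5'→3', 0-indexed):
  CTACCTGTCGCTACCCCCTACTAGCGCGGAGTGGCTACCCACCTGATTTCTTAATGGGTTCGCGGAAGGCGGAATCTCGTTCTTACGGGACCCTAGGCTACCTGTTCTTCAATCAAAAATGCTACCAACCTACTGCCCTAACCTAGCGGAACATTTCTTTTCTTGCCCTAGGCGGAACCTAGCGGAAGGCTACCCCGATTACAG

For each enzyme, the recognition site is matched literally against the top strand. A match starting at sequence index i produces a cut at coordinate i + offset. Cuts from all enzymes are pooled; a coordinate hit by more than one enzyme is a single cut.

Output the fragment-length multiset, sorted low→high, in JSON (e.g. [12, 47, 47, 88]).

[1,3,4,5,5,5,6,7,7,8,8,8,9,9,10,10,10,10,14,15,15,16,19]

Site scan:
  ZebIX TTCTT/4: at [47, 79, 104, 154, 159] ⇒ [51, 83, 108, 158, 163]
  MvoVI CCTA/0: at [16, 91, 128, 136, 141, 166, 177] ⇒ [16, 91, 128, 136, 141, 166, 177]
  QalIX GCGGAA/5: at [61, 68, 145, 171, 181] ⇒ [66, 73, 150, 176, 186]
  EstVI GCTACC/2: at [9, 33, 96, 120, 188, 203] ⇒ [1, 11, 35, 98, 122, 190]

All cut coordinates (distinct, sorted): [1, 11, 16, 35, 51, 66, 73, 83, 91, 98, 108, 122, 128, 136, 141, 150, 158, 163, 166, 176, 177, 186, 190]

Fragment lengths:
  1→11: 10 bp
  11→16: 5 bp
  16→35: 19 bp
  35→51: 16 bp
  51→66: 15 bp
  66→73: 7 bp
  73→83: 10 bp
  83→91: 8 bp
  91→98: 7 bp
  98→108: 10 bp
  108→122: 14 bp
  122→128: 6 bp
  128→136: 8 bp
  136→141: 5 bp
  141→150: 9 bp
  150→158: 8 bp
  158→163: 5 bp
  163→166: 3 bp
  166→176: 10 bp
  176→177: 1 bp
  177→186: 9 bp
  186→190: 4 bp
  190→1 (wrap): 204-190+1 = 15 bp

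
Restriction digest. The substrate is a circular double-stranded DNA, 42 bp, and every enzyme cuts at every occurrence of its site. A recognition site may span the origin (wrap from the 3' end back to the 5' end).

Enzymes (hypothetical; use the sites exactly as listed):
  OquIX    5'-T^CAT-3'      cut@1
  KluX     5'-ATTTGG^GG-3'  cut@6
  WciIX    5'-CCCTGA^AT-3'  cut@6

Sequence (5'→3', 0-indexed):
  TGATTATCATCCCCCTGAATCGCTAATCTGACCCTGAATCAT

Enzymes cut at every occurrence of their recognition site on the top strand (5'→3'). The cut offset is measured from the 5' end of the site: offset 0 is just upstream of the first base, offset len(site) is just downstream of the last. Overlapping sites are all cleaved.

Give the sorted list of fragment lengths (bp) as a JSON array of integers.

[2,10,11,19]

Site scan:
  OquIX (TCAT, off=1): starts [6, 38] → cuts [7, 39]
  KluX (ATTTGGGG, off=6): no sites
  WciIX (CCCTGAAT, off=6): starts [12, 31] → cuts [18, 37]

All cut coordinates (distinct, sorted): [7, 18, 37, 39]

Fragment lengths:
  7→18: 11 bp
  18→37: 19 bp
  37→39: 2 bp
  39→7 (wrap): 42-39+7 = 10 bp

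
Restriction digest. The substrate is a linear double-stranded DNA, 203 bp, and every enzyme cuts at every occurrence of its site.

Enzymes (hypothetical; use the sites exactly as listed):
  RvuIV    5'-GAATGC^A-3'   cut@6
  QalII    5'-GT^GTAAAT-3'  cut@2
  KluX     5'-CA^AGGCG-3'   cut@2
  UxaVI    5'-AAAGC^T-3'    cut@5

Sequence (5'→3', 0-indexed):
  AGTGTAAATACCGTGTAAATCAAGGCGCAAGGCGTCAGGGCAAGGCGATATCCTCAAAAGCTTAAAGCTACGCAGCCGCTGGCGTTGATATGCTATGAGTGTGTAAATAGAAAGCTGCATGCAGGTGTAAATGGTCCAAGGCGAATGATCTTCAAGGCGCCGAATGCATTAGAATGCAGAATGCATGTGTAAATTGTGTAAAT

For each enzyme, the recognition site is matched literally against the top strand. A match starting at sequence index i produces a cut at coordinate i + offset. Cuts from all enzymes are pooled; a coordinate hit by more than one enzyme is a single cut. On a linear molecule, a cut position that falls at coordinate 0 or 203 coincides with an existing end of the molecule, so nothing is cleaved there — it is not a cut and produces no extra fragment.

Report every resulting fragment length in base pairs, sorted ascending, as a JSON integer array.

Scan for sites:
  RvuIV GAATGCA/6: at [161, 171, 178] ⇒ [167, 177, 184]
  QalII GTGTAAAT/2: at [1, 12, 100, 124, 186, 195] ⇒ [3, 14, 102, 126, 188, 197]
  KluX CAAGGCG/2: at [20, 27, 40, 136, 152] ⇒ [22, 29, 42, 138, 154]
  UxaVI AAAGCT/5: at [56, 63, 110] ⇒ [61, 68, 115]

Pooled cuts: [3, 14, 22, 29, 42, 61, 68, 102, 115, 126, 138, 154, 167, 177, 184, 188, 197]

Fragment lengths:
  [0,3): 3 bp
  [3,14): 11 bp
  [14,22): 8 bp
  [22,29): 7 bp
  [29,42): 13 bp
  [42,61): 19 bp
  [61,68): 7 bp
  [68,102): 34 bp
  [102,115): 13 bp
  [115,126): 11 bp
  [126,138): 12 bp
  [138,154): 16 bp
  [154,167): 13 bp
  [167,177): 10 bp
  [177,184): 7 bp
  [184,188): 4 bp
  [188,197): 9 bp
  [197,203): 6 bp

[3,4,6,7,7,7,8,9,10,11,11,12,13,13,13,16,19,34]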